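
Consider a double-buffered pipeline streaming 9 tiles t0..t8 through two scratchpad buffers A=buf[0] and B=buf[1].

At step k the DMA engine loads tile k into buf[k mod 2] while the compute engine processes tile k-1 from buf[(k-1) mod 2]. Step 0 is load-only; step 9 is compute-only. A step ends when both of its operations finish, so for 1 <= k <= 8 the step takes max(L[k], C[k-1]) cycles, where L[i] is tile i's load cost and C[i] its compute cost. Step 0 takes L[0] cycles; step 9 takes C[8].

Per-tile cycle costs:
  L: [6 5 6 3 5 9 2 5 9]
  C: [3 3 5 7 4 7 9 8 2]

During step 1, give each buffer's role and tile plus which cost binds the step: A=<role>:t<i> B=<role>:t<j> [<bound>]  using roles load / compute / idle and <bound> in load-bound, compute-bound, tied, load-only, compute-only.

step 1: A=compute:t0 B=load:t1 [load-bound]

step 0: L[0]=6 → dur=6, Σ=6 | A=load:t0 B=idle [load-only]
step 1: L[1]=5 C[0]=3 → dur=5, Σ=11 | A=compute:t0 B=load:t1 [load-bound]
step 2: L[2]=6 C[1]=3 → dur=6, Σ=17 | A=load:t2 B=compute:t1 [load-bound]
step 3: L[3]=3 C[2]=5 → dur=5, Σ=22 | A=compute:t2 B=load:t3 [compute-bound]
step 4: L[4]=5 C[3]=7 → dur=7, Σ=29 | A=load:t4 B=compute:t3 [compute-bound]
step 5: L[5]=9 C[4]=4 → dur=9, Σ=38 | A=compute:t4 B=load:t5 [load-bound]
step 6: L[6]=2 C[5]=7 → dur=7, Σ=45 | A=load:t6 B=compute:t5 [compute-bound]
step 7: L[7]=5 C[6]=9 → dur=9, Σ=54 | A=compute:t6 B=load:t7 [compute-bound]
step 8: L[8]=9 C[7]=8 → dur=9, Σ=63 | A=load:t8 B=compute:t7 [load-bound]
step 9: C[8]=2 → dur=2, Σ=65 | A=compute:t8 B=idle [compute-only]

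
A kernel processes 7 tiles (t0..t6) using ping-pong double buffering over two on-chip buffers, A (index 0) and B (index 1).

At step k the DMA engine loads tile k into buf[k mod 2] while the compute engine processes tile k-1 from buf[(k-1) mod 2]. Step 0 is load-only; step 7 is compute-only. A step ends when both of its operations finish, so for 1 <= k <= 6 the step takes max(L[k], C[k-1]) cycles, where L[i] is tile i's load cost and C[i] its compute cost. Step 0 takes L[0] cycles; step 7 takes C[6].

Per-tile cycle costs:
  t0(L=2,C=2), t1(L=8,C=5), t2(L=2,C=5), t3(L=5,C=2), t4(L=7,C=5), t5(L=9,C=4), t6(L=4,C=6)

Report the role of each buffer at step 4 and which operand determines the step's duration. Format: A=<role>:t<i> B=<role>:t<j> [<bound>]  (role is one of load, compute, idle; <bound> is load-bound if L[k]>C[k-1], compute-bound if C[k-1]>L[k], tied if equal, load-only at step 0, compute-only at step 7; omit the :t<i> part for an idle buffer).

step 4: A=load:t4 B=compute:t3 [load-bound]

[0] DMA t0→A (2c) ∥ CU idle ⇒ 2c, clock 2
[1] DMA t1→B (8c) ∥ CU A:t0 (2c) ⇒ 8c, clock 10
[2] DMA t2→A (2c) ∥ CU B:t1 (5c) ⇒ 5c, clock 15
[3] DMA t3→B (5c) ∥ CU A:t2 (5c) ⇒ 5c, clock 20
[4] DMA t4→A (7c) ∥ CU B:t3 (2c) ⇒ 7c, clock 27
[5] DMA t5→B (9c) ∥ CU A:t4 (5c) ⇒ 9c, clock 36
[6] DMA t6→A (4c) ∥ CU B:t5 (4c) ⇒ 4c, clock 40
[7] DMA idle ∥ CU A:t6 (6c) ⇒ 6c, clock 46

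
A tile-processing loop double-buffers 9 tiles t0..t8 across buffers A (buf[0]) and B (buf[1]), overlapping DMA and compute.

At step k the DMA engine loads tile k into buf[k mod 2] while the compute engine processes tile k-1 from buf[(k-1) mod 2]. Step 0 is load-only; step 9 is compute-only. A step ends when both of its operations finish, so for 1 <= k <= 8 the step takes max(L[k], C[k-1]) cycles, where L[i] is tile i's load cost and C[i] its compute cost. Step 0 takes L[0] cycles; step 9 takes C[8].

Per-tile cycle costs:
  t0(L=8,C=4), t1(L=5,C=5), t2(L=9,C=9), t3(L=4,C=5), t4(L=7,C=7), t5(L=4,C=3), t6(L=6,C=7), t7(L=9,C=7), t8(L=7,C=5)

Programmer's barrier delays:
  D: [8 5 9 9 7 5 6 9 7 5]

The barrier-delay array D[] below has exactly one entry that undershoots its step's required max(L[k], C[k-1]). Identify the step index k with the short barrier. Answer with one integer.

[0] required=L[0]=8=8 vs D=8 ok
[1] required=max(L[1]=5,C[0]=4)=5 vs D=5 ok
[2] required=max(L[2]=9,C[1]=5)=9 vs D=9 ok
[3] required=max(L[3]=4,C[2]=9)=9 vs D=9 ok
[4] required=max(L[4]=7,C[3]=5)=7 vs D=7 ok
[5] required=max(L[5]=4,C[4]=7)=7 vs D=5 SHORT
[6] required=max(L[6]=6,C[5]=3)=6 vs D=6 ok
[7] required=max(L[7]=9,C[6]=7)=9 vs D=9 ok
[8] required=max(L[8]=7,C[7]=7)=7 vs D=7 ok
[9] required=C[8]=5=5 vs D=5 ok

hazard at step 5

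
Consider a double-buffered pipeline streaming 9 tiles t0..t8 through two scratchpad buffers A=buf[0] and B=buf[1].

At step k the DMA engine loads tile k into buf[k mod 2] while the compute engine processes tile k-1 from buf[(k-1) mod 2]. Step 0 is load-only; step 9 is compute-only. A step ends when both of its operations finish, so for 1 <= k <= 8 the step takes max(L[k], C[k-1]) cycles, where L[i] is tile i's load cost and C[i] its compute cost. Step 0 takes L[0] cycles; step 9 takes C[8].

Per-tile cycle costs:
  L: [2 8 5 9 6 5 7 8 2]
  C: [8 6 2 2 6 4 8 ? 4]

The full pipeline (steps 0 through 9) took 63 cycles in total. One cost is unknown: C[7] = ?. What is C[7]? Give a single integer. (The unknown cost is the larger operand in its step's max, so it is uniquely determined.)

step 0 → dur = L[0]=2 = 2
step 1 → dur = max(L[1]=8, C[0]=8) = 8
step 2 → dur = max(L[2]=5, C[1]=6) = 6
step 3 → dur = max(L[3]=9, C[2]=2) = 9
step 4 → dur = max(L[4]=6, C[3]=2) = 6
step 5 → dur = max(L[5]=5, C[4]=6) = 6
step 6 → dur = max(L[6]=7, C[5]=4) = 7
step 7 → dur = max(L[7]=8, C[6]=8) = 8
step 8 → dur = max(L[8]=2, C[7]=?) = C[7]  (unknown; binding)
step 9 → dur = C[8]=4 = 4
sum of known step durations = 56
dur[8] = total - known = 63 - 56 = 7
C[7] is the binding max in step 8, so C[7] = dur[8] = 7

C[7] = 7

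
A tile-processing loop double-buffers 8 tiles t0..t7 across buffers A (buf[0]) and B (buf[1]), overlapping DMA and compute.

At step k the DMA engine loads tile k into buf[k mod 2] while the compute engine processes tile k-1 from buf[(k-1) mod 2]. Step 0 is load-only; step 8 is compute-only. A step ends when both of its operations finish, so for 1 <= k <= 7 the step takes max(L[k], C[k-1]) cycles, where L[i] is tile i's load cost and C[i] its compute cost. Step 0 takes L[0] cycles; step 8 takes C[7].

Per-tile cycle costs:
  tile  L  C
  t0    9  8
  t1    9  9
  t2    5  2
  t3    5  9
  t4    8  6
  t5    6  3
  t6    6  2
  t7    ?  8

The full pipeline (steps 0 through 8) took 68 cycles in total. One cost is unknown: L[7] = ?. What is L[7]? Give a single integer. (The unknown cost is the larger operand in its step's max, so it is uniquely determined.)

L[7] = 7

step 0 = dur = L[0]=9 = 9
step 1 = dur = max(L[1]=9, C[0]=8) = 9
step 2 = dur = max(L[2]=5, C[1]=9) = 9
step 3 = dur = max(L[3]=5, C[2]=2) = 5
step 4 = dur = max(L[4]=8, C[3]=9) = 9
step 5 = dur = max(L[5]=6, C[4]=6) = 6
step 6 = dur = max(L[6]=6, C[5]=3) = 6
step 7 = dur = max(L[7]=?, C[6]=2) = L[7]  (unknown; binding)
step 8 = dur = C[7]=8 = 8
sum of known step durations = 61
dur[7] = total - known = 68 - 61 = 7
L[7] is the binding max in step 7, so L[7] = dur[7] = 7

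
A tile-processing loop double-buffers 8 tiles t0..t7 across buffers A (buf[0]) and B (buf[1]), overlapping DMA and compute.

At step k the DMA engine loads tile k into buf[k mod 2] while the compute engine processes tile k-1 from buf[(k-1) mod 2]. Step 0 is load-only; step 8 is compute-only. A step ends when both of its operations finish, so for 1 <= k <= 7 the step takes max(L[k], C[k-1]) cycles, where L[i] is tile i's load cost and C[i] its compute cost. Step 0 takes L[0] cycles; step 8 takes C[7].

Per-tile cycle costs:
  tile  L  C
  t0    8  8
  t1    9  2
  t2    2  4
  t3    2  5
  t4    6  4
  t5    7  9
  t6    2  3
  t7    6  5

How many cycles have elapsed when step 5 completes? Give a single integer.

end_cycle[5] = 36

k=0 load=t0/8c comp=- wait=8 total=8
k=1 load=t1/9c comp=t0/8c wait=9 total=17
k=2 load=t2/2c comp=t1/2c wait=2 total=19
k=3 load=t3/2c comp=t2/4c wait=4 total=23
k=4 load=t4/6c comp=t3/5c wait=6 total=29
k=5 load=t5/7c comp=t4/4c wait=7 total=36
k=6 load=t6/2c comp=t5/9c wait=9 total=45
k=7 load=t7/6c comp=t6/3c wait=6 total=51
k=8 load=- comp=t7/5c wait=5 total=56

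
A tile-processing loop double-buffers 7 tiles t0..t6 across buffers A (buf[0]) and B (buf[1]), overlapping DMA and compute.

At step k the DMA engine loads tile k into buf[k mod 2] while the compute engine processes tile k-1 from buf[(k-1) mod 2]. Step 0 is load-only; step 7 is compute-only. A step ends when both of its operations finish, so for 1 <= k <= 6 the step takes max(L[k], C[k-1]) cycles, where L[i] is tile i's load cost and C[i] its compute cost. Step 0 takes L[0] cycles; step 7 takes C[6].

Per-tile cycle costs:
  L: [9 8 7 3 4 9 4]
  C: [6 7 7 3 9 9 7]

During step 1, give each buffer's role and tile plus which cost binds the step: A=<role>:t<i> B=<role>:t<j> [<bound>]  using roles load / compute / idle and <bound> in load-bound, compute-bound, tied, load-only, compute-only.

step 1: A=compute:t0 B=load:t1 [load-bound]

  0. 9=9c; end=9; A:t0 B:-
  1. max(8,6)=8c; end=17; A:t0 B:t1
  2. max(7,7)=7c; end=24; A:t2 B:t1
  3. max(3,7)=7c; end=31; A:t2 B:t3
  4. max(4,3)=4c; end=35; A:t4 B:t3
  5. max(9,9)=9c; end=44; A:t4 B:t5
  6. max(4,9)=9c; end=53; A:t6 B:t5
  7. 7=7c; end=60; A:t6 B:t5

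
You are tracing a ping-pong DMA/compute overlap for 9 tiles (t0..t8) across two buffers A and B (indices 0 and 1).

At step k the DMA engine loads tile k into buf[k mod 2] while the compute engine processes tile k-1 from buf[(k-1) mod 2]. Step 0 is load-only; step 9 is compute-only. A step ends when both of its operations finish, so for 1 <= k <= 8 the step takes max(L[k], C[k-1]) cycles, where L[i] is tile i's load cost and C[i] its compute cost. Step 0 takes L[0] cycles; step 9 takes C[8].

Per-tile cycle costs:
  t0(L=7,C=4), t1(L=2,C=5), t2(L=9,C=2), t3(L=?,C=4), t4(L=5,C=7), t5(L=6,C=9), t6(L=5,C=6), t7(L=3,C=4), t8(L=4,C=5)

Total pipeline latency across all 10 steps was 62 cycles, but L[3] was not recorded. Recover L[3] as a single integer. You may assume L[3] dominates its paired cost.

L[3] = 6

step 0 → dur = L[0]=7 = 7
step 1 → dur = max(L[1]=2, C[0]=4) = 4
step 2 → dur = max(L[2]=9, C[1]=5) = 9
step 3 → dur = max(L[3]=?, C[2]=2) = L[3]  (unknown; binding)
step 4 → dur = max(L[4]=5, C[3]=4) = 5
step 5 → dur = max(L[5]=6, C[4]=7) = 7
step 6 → dur = max(L[6]=5, C[5]=9) = 9
step 7 → dur = max(L[7]=3, C[6]=6) = 6
step 8 → dur = max(L[8]=4, C[7]=4) = 4
step 9 → dur = C[8]=5 = 5
sum of known step durations = 56
dur[3] = total - known = 62 - 56 = 6
L[3] is the binding max in step 3, so L[3] = dur[3] = 6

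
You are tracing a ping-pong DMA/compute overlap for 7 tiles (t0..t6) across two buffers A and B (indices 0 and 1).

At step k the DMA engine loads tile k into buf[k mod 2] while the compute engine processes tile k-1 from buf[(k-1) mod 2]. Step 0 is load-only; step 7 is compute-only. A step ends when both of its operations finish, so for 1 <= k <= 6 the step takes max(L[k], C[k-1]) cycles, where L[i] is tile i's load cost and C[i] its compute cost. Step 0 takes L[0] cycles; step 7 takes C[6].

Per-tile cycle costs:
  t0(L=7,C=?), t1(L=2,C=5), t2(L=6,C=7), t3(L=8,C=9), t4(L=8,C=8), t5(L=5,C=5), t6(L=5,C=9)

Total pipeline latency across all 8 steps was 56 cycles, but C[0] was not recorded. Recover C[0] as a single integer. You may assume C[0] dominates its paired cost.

step 0 → dur = L[0]=7 = 7
step 1 → dur = max(L[1]=2, C[0]=?) = C[0]  (unknown; binding)
step 2 → dur = max(L[2]=6, C[1]=5) = 6
step 3 → dur = max(L[3]=8, C[2]=7) = 8
step 4 → dur = max(L[4]=8, C[3]=9) = 9
step 5 → dur = max(L[5]=5, C[4]=8) = 8
step 6 → dur = max(L[6]=5, C[5]=5) = 5
step 7 → dur = C[6]=9 = 9
sum of known step durations = 52
dur[1] = total - known = 56 - 52 = 4
C[0] is the binding max in step 1, so C[0] = dur[1] = 4

C[0] = 4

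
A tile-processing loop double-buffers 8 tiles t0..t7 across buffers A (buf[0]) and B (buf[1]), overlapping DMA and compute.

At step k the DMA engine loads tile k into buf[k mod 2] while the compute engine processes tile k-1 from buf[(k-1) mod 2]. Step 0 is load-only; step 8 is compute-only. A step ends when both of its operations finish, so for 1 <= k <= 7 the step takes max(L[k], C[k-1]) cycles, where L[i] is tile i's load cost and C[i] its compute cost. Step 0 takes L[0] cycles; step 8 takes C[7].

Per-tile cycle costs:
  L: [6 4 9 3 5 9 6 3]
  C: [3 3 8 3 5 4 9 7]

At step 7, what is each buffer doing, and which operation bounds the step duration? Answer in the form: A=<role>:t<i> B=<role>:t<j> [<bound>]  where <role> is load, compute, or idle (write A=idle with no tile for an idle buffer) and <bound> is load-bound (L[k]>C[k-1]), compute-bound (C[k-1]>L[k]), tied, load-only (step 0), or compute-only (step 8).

k=0 load=t0/6c comp=- wait=6 total=6
k=1 load=t1/4c comp=t0/3c wait=4 total=10
k=2 load=t2/9c comp=t1/3c wait=9 total=19
k=3 load=t3/3c comp=t2/8c wait=8 total=27
k=4 load=t4/5c comp=t3/3c wait=5 total=32
k=5 load=t5/9c comp=t4/5c wait=9 total=41
k=6 load=t6/6c comp=t5/4c wait=6 total=47
k=7 load=t7/3c comp=t6/9c wait=9 total=56
k=8 load=- comp=t7/7c wait=7 total=63

step 7: A=compute:t6 B=load:t7 [compute-bound]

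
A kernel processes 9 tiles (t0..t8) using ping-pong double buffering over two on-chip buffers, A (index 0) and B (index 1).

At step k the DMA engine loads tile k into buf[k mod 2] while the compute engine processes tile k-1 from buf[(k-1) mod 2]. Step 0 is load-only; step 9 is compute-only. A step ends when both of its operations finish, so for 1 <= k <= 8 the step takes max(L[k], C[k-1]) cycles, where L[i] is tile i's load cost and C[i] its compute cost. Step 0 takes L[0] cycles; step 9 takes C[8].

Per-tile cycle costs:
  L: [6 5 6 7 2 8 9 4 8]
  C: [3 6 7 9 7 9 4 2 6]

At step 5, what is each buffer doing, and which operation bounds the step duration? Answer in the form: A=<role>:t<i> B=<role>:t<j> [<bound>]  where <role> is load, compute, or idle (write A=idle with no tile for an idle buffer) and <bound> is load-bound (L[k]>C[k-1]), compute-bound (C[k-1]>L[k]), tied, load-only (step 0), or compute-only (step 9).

[0] DMA t0→A (6c) ∥ CU idle ⇒ 6c, clock 6
[1] DMA t1→B (5c) ∥ CU A:t0 (3c) ⇒ 5c, clock 11
[2] DMA t2→A (6c) ∥ CU B:t1 (6c) ⇒ 6c, clock 17
[3] DMA t3→B (7c) ∥ CU A:t2 (7c) ⇒ 7c, clock 24
[4] DMA t4→A (2c) ∥ CU B:t3 (9c) ⇒ 9c, clock 33
[5] DMA t5→B (8c) ∥ CU A:t4 (7c) ⇒ 8c, clock 41
[6] DMA t6→A (9c) ∥ CU B:t5 (9c) ⇒ 9c, clock 50
[7] DMA t7→B (4c) ∥ CU A:t6 (4c) ⇒ 4c, clock 54
[8] DMA t8→A (8c) ∥ CU B:t7 (2c) ⇒ 8c, clock 62
[9] DMA idle ∥ CU A:t8 (6c) ⇒ 6c, clock 68

step 5: A=compute:t4 B=load:t5 [load-bound]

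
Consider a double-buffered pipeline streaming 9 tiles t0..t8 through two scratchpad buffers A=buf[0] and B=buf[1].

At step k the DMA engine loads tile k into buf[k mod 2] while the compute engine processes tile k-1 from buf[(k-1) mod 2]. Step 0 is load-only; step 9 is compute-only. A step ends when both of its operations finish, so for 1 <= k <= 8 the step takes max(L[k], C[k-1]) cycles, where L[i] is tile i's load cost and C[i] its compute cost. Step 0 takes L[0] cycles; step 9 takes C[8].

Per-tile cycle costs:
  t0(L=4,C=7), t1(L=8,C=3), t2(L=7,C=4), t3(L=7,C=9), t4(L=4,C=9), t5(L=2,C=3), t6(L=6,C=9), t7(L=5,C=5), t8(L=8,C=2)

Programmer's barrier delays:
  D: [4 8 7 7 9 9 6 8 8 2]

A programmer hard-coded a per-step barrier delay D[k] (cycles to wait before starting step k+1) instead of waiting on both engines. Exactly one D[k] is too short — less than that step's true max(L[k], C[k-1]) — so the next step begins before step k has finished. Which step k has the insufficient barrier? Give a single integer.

[0] required=L[0]=4=4 vs D=4 ok
[1] required=max(L[1]=8,C[0]=7)=8 vs D=8 ok
[2] required=max(L[2]=7,C[1]=3)=7 vs D=7 ok
[3] required=max(L[3]=7,C[2]=4)=7 vs D=7 ok
[4] required=max(L[4]=4,C[3]=9)=9 vs D=9 ok
[5] required=max(L[5]=2,C[4]=9)=9 vs D=9 ok
[6] required=max(L[6]=6,C[5]=3)=6 vs D=6 ok
[7] required=max(L[7]=5,C[6]=9)=9 vs D=8 SHORT
[8] required=max(L[8]=8,C[7]=5)=8 vs D=8 ok
[9] required=C[8]=2=2 vs D=2 ok

hazard at step 7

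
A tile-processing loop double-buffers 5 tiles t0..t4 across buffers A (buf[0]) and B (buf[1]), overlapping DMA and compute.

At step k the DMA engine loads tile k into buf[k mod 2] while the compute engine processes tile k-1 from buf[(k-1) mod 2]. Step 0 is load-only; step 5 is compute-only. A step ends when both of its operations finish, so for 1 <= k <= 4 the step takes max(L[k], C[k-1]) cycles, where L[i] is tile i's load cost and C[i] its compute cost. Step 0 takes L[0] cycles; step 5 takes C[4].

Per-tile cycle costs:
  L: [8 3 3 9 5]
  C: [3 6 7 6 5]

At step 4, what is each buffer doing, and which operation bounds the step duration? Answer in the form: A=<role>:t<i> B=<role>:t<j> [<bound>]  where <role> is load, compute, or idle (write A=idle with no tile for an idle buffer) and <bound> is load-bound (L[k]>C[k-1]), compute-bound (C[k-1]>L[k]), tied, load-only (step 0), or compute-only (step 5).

step 4: A=load:t4 B=compute:t3 [compute-bound]

[0] DMA t0→A (8c) ∥ CU idle ⇒ 8c, clock 8
[1] DMA t1→B (3c) ∥ CU A:t0 (3c) ⇒ 3c, clock 11
[2] DMA t2→A (3c) ∥ CU B:t1 (6c) ⇒ 6c, clock 17
[3] DMA t3→B (9c) ∥ CU A:t2 (7c) ⇒ 9c, clock 26
[4] DMA t4→A (5c) ∥ CU B:t3 (6c) ⇒ 6c, clock 32
[5] DMA idle ∥ CU A:t4 (5c) ⇒ 5c, clock 37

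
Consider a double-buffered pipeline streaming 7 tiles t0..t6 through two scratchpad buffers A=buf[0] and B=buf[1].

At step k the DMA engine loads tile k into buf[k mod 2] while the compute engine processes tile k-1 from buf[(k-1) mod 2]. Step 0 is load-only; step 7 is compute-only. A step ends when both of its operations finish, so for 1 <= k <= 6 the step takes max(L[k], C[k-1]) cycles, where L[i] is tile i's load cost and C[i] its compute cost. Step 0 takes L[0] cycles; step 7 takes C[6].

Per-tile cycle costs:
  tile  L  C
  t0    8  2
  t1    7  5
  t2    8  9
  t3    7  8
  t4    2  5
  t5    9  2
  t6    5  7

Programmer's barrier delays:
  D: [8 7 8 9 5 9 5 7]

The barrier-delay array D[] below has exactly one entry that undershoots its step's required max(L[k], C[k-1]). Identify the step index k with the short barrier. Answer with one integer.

[0] required=L[0]=8=8 vs D=8 ok
[1] required=max(L[1]=7,C[0]=2)=7 vs D=7 ok
[2] required=max(L[2]=8,C[1]=5)=8 vs D=8 ok
[3] required=max(L[3]=7,C[2]=9)=9 vs D=9 ok
[4] required=max(L[4]=2,C[3]=8)=8 vs D=5 SHORT
[5] required=max(L[5]=9,C[4]=5)=9 vs D=9 ok
[6] required=max(L[6]=5,C[5]=2)=5 vs D=5 ok
[7] required=C[6]=7=7 vs D=7 ok

hazard at step 4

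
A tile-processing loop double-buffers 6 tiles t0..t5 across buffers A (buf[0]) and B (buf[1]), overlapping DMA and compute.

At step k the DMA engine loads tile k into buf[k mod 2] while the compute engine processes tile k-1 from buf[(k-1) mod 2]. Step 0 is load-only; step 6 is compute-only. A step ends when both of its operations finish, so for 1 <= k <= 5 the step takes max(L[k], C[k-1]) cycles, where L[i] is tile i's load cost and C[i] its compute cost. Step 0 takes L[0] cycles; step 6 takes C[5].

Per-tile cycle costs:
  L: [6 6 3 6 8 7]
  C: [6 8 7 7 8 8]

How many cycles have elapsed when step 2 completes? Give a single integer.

[0] DMA t0→A (6c) ∥ CU idle ⇒ 6c, clock 6
[1] DMA t1→B (6c) ∥ CU A:t0 (6c) ⇒ 6c, clock 12
[2] DMA t2→A (3c) ∥ CU B:t1 (8c) ⇒ 8c, clock 20
[3] DMA t3→B (6c) ∥ CU A:t2 (7c) ⇒ 7c, clock 27
[4] DMA t4→A (8c) ∥ CU B:t3 (7c) ⇒ 8c, clock 35
[5] DMA t5→B (7c) ∥ CU A:t4 (8c) ⇒ 8c, clock 43
[6] DMA idle ∥ CU B:t5 (8c) ⇒ 8c, clock 51

end_cycle[2] = 20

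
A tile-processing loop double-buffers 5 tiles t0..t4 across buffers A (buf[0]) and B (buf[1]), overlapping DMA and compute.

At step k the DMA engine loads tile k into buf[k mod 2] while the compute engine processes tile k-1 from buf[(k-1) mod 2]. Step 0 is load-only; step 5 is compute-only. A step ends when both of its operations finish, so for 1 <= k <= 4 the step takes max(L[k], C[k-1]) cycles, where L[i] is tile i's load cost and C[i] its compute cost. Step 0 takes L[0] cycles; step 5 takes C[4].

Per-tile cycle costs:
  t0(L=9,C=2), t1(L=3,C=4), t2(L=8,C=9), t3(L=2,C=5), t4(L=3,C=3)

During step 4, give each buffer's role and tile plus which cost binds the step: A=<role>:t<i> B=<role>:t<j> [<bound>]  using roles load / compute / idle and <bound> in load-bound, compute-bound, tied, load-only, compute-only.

  0. 9=9c; end=9; A:t0 B:-
  1. max(3,2)=3c; end=12; A:t0 B:t1
  2. max(8,4)=8c; end=20; A:t2 B:t1
  3. max(2,9)=9c; end=29; A:t2 B:t3
  4. max(3,5)=5c; end=34; A:t4 B:t3
  5. 3=3c; end=37; A:t4 B:t3

step 4: A=load:t4 B=compute:t3 [compute-bound]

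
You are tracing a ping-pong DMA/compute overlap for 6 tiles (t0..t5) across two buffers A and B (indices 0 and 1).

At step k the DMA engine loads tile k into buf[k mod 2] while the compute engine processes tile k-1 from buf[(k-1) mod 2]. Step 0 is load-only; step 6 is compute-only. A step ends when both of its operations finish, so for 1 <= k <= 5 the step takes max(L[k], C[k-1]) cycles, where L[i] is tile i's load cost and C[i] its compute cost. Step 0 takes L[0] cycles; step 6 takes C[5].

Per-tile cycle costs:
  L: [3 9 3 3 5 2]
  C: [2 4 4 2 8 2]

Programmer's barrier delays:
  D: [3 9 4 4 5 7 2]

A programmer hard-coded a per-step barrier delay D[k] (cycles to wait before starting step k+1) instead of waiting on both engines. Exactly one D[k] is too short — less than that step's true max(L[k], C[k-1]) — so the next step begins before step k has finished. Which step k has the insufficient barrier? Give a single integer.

step 0: need L[0]=3 = 3; D[0]=3 ok
step 1: need max(L[1]=9,C[0]=2) = 9; D[1]=9 ok
step 2: need max(L[2]=3,C[1]=4) = 4; D[2]=4 ok
step 3: need max(L[3]=3,C[2]=4) = 4; D[3]=4 ok
step 4: need max(L[4]=5,C[3]=2) = 5; D[4]=5 ok
step 5: need max(L[5]=2,C[4]=8) = 8; D[5]=7 SHORT
step 6: need C[5]=2 = 2; D[6]=2 ok

hazard at step 5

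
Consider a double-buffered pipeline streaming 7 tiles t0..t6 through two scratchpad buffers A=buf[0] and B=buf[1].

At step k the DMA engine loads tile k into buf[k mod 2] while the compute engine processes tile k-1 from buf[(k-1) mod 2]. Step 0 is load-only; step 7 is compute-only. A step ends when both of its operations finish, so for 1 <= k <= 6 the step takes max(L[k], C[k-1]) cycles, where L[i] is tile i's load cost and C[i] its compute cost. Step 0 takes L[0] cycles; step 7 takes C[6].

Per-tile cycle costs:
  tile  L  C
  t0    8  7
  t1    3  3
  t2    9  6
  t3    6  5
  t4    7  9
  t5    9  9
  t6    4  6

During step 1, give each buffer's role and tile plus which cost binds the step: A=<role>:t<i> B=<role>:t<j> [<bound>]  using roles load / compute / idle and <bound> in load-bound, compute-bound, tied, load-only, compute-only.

  0. 8=8c; end=8; A:t0 B:-
  1. max(3,7)=7c; end=15; A:t0 B:t1
  2. max(9,3)=9c; end=24; A:t2 B:t1
  3. max(6,6)=6c; end=30; A:t2 B:t3
  4. max(7,5)=7c; end=37; A:t4 B:t3
  5. max(9,9)=9c; end=46; A:t4 B:t5
  6. max(4,9)=9c; end=55; A:t6 B:t5
  7. 6=6c; end=61; A:t6 B:t5

step 1: A=compute:t0 B=load:t1 [compute-bound]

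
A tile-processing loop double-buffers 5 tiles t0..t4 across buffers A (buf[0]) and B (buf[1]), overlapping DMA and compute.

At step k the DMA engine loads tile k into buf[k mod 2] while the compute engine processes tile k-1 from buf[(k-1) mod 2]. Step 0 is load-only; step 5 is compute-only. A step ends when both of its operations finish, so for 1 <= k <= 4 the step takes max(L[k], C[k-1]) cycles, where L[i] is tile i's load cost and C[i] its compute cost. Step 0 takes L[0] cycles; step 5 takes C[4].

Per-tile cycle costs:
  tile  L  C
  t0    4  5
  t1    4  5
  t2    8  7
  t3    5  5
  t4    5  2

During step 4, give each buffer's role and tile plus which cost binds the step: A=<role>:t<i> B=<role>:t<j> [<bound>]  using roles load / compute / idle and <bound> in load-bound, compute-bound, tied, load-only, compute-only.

step 4: A=load:t4 B=compute:t3 [tied]

k=0 load=t0/4c comp=- wait=4 total=4
k=1 load=t1/4c comp=t0/5c wait=5 total=9
k=2 load=t2/8c comp=t1/5c wait=8 total=17
k=3 load=t3/5c comp=t2/7c wait=7 total=24
k=4 load=t4/5c comp=t3/5c wait=5 total=29
k=5 load=- comp=t4/2c wait=2 total=31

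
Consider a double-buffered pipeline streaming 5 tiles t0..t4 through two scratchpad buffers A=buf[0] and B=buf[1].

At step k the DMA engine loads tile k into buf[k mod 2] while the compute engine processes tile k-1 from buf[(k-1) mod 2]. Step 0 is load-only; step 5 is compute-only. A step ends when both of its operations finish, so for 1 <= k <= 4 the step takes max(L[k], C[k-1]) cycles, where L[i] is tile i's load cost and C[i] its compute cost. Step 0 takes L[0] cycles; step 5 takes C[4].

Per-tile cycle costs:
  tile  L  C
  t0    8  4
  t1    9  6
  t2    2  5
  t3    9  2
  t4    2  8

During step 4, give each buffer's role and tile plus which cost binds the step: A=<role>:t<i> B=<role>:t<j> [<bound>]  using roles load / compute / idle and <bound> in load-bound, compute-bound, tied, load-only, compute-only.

[0] DMA t0→A (8c) ∥ CU idle ⇒ 8c, clock 8
[1] DMA t1→B (9c) ∥ CU A:t0 (4c) ⇒ 9c, clock 17
[2] DMA t2→A (2c) ∥ CU B:t1 (6c) ⇒ 6c, clock 23
[3] DMA t3→B (9c) ∥ CU A:t2 (5c) ⇒ 9c, clock 32
[4] DMA t4→A (2c) ∥ CU B:t3 (2c) ⇒ 2c, clock 34
[5] DMA idle ∥ CU A:t4 (8c) ⇒ 8c, clock 42

step 4: A=load:t4 B=compute:t3 [tied]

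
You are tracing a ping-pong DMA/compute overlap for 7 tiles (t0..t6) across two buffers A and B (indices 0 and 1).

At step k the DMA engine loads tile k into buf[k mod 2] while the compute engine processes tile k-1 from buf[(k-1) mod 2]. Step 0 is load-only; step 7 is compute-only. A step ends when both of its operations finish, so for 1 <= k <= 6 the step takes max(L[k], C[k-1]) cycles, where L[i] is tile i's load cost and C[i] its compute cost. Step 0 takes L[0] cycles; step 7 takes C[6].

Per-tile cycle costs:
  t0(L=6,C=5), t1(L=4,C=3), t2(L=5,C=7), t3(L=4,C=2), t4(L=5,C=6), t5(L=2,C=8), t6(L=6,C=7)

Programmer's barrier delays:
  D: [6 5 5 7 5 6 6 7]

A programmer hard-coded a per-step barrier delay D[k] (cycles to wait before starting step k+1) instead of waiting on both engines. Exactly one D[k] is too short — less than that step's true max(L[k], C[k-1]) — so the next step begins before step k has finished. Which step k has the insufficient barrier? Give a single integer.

hazard at step 6

[0] required=L[0]=6=6 vs D=6 ok
[1] required=max(L[1]=4,C[0]=5)=5 vs D=5 ok
[2] required=max(L[2]=5,C[1]=3)=5 vs D=5 ok
[3] required=max(L[3]=4,C[2]=7)=7 vs D=7 ok
[4] required=max(L[4]=5,C[3]=2)=5 vs D=5 ok
[5] required=max(L[5]=2,C[4]=6)=6 vs D=6 ok
[6] required=max(L[6]=6,C[5]=8)=8 vs D=6 SHORT
[7] required=C[6]=7=7 vs D=7 ok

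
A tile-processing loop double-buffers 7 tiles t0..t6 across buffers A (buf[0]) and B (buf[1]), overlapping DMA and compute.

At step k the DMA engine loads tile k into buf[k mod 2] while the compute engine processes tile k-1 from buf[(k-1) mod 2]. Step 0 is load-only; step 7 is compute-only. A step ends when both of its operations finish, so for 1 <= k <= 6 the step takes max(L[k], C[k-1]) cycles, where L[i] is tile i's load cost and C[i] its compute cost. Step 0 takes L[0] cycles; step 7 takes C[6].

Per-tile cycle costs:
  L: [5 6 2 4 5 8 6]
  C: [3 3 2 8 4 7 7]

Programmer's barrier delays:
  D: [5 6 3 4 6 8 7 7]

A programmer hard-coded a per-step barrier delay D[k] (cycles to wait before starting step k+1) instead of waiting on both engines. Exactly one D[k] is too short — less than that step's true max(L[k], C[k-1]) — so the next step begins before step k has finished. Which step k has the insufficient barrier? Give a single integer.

step 0: need L[0]=5 = 5; D[0]=5 ok
step 1: need max(L[1]=6,C[0]=3) = 6; D[1]=6 ok
step 2: need max(L[2]=2,C[1]=3) = 3; D[2]=3 ok
step 3: need max(L[3]=4,C[2]=2) = 4; D[3]=4 ok
step 4: need max(L[4]=5,C[3]=8) = 8; D[4]=6 SHORT
step 5: need max(L[5]=8,C[4]=4) = 8; D[5]=8 ok
step 6: need max(L[6]=6,C[5]=7) = 7; D[6]=7 ok
step 7: need C[6]=7 = 7; D[7]=7 ok

hazard at step 4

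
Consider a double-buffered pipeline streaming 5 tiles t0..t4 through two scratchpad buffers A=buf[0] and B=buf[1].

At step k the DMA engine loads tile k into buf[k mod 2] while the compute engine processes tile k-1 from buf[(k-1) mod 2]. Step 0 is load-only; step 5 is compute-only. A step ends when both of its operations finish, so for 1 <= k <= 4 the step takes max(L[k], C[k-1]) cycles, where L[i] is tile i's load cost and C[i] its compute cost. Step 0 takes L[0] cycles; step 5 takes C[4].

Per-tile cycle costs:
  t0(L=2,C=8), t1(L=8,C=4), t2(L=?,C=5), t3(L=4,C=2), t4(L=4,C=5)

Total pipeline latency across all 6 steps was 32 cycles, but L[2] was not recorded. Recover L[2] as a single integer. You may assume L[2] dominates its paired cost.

step 0: dur = L[0]=2 = 2
step 1: dur = max(L[1]=8, C[0]=8) = 8
step 2: dur = max(L[2]=?, C[1]=4) = L[2]  (unknown; binding)
step 3: dur = max(L[3]=4, C[2]=5) = 5
step 4: dur = max(L[4]=4, C[3]=2) = 4
step 5: dur = C[4]=5 = 5
sum of known step durations = 24
dur[2] = total - known = 32 - 24 = 8
L[2] is the binding max in step 2, so L[2] = dur[2] = 8

L[2] = 8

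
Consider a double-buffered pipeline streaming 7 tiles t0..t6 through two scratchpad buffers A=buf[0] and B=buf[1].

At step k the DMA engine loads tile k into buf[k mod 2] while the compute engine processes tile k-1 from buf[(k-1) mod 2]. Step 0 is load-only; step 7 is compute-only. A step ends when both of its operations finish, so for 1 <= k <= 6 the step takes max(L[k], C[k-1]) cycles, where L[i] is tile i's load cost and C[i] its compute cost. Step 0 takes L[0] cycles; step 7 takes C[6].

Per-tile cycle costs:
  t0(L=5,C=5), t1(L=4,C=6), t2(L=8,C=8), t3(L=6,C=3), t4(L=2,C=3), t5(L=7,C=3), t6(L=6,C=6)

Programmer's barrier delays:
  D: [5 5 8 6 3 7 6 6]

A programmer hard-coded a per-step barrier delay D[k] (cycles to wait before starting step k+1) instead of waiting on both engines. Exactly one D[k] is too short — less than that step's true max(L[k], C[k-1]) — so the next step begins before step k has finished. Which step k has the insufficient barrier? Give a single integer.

hazard at step 3

[0] required=L[0]=5=5 vs D=5 ok
[1] required=max(L[1]=4,C[0]=5)=5 vs D=5 ok
[2] required=max(L[2]=8,C[1]=6)=8 vs D=8 ok
[3] required=max(L[3]=6,C[2]=8)=8 vs D=6 SHORT
[4] required=max(L[4]=2,C[3]=3)=3 vs D=3 ok
[5] required=max(L[5]=7,C[4]=3)=7 vs D=7 ok
[6] required=max(L[6]=6,C[5]=3)=6 vs D=6 ok
[7] required=C[6]=6=6 vs D=6 ok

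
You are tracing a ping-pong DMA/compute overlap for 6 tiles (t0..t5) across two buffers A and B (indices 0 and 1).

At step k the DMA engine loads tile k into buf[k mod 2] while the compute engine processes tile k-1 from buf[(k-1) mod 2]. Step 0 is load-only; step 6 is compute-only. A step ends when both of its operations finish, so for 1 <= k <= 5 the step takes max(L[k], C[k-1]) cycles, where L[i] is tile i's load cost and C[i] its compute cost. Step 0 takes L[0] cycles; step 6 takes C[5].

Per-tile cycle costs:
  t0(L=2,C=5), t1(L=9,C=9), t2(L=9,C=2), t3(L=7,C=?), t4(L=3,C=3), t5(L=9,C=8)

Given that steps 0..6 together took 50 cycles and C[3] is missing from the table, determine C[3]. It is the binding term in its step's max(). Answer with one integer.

step 0 | dur = L[0]=2 = 2
step 1 | dur = max(L[1]=9, C[0]=5) = 9
step 2 | dur = max(L[2]=9, C[1]=9) = 9
step 3 | dur = max(L[3]=7, C[2]=2) = 7
step 4 | dur = max(L[4]=3, C[3]=?) = C[3]  (unknown; binding)
step 5 | dur = max(L[5]=9, C[4]=3) = 9
step 6 | dur = C[5]=8 = 8
sum of known step durations = 44
dur[4] = total - known = 50 - 44 = 6
C[3] is the binding max in step 4, so C[3] = dur[4] = 6

C[3] = 6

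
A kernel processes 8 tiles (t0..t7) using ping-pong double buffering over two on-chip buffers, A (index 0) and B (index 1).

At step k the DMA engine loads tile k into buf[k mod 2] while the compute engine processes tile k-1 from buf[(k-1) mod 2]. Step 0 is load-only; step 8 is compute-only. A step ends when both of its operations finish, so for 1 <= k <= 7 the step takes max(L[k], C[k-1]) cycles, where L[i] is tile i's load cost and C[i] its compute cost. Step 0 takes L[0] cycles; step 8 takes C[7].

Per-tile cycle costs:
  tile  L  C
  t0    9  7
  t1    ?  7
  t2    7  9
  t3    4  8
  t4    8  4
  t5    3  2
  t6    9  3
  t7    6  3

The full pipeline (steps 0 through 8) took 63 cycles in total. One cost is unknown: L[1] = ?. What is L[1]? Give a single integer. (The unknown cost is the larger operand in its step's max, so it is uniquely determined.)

step 0 | dur = L[0]=9 = 9
step 1 | dur = max(L[1]=?, C[0]=7) = L[1]  (unknown; binding)
step 2 | dur = max(L[2]=7, C[1]=7) = 7
step 3 | dur = max(L[3]=4, C[2]=9) = 9
step 4 | dur = max(L[4]=8, C[3]=8) = 8
step 5 | dur = max(L[5]=3, C[4]=4) = 4
step 6 | dur = max(L[6]=9, C[5]=2) = 9
step 7 | dur = max(L[7]=6, C[6]=3) = 6
step 8 | dur = C[7]=3 = 3
sum of known step durations = 55
dur[1] = total - known = 63 - 55 = 8
L[1] is the binding max in step 1, so L[1] = dur[1] = 8

L[1] = 8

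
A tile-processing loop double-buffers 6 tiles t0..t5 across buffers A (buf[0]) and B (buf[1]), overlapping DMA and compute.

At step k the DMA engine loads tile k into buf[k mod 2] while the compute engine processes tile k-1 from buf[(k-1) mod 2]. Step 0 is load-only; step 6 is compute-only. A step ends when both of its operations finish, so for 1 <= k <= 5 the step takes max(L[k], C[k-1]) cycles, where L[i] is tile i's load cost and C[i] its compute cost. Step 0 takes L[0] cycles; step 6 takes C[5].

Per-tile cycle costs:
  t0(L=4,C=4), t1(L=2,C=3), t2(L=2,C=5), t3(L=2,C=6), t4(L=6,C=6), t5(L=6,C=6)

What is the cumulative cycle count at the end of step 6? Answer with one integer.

[0] DMA t0→A (4c) ∥ CU idle ⇒ 4c, clock 4
[1] DMA t1→B (2c) ∥ CU A:t0 (4c) ⇒ 4c, clock 8
[2] DMA t2→A (2c) ∥ CU B:t1 (3c) ⇒ 3c, clock 11
[3] DMA t3→B (2c) ∥ CU A:t2 (5c) ⇒ 5c, clock 16
[4] DMA t4→A (6c) ∥ CU B:t3 (6c) ⇒ 6c, clock 22
[5] DMA t5→B (6c) ∥ CU A:t4 (6c) ⇒ 6c, clock 28
[6] DMA idle ∥ CU B:t5 (6c) ⇒ 6c, clock 34

end_cycle[6] = 34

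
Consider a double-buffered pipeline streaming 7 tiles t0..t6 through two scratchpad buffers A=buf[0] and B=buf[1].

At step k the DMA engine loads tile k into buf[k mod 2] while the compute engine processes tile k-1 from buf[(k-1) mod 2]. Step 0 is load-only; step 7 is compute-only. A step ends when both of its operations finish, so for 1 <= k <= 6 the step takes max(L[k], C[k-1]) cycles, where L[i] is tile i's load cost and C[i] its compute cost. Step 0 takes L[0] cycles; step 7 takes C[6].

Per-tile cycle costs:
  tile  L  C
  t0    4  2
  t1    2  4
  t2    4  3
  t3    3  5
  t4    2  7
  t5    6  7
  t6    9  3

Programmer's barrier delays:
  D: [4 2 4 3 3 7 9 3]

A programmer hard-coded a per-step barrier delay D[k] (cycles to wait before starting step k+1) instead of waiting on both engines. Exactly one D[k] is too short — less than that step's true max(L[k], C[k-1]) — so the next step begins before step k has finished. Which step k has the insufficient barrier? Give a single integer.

step 0: need L[0]=4 = 4; D[0]=4 ok
step 1: need max(L[1]=2,C[0]=2) = 2; D[1]=2 ok
step 2: need max(L[2]=4,C[1]=4) = 4; D[2]=4 ok
step 3: need max(L[3]=3,C[2]=3) = 3; D[3]=3 ok
step 4: need max(L[4]=2,C[3]=5) = 5; D[4]=3 SHORT
step 5: need max(L[5]=6,C[4]=7) = 7; D[5]=7 ok
step 6: need max(L[6]=9,C[5]=7) = 9; D[6]=9 ok
step 7: need C[6]=3 = 3; D[7]=3 ok

hazard at step 4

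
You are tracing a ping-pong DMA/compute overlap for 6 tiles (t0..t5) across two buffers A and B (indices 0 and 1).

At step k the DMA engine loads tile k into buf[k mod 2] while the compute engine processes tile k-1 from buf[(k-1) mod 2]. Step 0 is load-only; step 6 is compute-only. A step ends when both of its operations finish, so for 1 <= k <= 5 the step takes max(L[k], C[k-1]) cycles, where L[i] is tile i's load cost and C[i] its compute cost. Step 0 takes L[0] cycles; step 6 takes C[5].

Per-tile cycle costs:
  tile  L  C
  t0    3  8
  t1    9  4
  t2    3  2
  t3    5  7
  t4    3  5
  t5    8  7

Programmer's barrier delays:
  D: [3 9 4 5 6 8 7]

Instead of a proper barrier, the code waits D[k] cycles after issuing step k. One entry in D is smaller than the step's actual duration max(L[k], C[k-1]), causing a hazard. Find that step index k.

hazard at step 4

[0] required=L[0]=3=3 vs D=3 ok
[1] required=max(L[1]=9,C[0]=8)=9 vs D=9 ok
[2] required=max(L[2]=3,C[1]=4)=4 vs D=4 ok
[3] required=max(L[3]=5,C[2]=2)=5 vs D=5 ok
[4] required=max(L[4]=3,C[3]=7)=7 vs D=6 SHORT
[5] required=max(L[5]=8,C[4]=5)=8 vs D=8 ok
[6] required=C[5]=7=7 vs D=7 ok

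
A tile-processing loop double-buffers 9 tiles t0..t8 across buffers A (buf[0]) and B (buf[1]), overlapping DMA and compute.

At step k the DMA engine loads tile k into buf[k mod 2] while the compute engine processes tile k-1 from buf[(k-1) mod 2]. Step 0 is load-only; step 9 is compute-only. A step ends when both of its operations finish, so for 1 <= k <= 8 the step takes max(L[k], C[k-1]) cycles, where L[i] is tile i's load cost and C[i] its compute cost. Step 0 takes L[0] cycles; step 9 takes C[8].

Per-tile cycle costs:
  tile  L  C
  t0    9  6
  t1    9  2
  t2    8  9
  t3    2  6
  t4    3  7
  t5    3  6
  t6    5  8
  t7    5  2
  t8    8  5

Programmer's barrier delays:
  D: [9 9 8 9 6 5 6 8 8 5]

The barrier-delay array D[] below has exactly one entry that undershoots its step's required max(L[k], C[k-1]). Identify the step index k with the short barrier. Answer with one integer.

[0] required=L[0]=9=9 vs D=9 ok
[1] required=max(L[1]=9,C[0]=6)=9 vs D=9 ok
[2] required=max(L[2]=8,C[1]=2)=8 vs D=8 ok
[3] required=max(L[3]=2,C[2]=9)=9 vs D=9 ok
[4] required=max(L[4]=3,C[3]=6)=6 vs D=6 ok
[5] required=max(L[5]=3,C[4]=7)=7 vs D=5 SHORT
[6] required=max(L[6]=5,C[5]=6)=6 vs D=6 ok
[7] required=max(L[7]=5,C[6]=8)=8 vs D=8 ok
[8] required=max(L[8]=8,C[7]=2)=8 vs D=8 ok
[9] required=C[8]=5=5 vs D=5 ok

hazard at step 5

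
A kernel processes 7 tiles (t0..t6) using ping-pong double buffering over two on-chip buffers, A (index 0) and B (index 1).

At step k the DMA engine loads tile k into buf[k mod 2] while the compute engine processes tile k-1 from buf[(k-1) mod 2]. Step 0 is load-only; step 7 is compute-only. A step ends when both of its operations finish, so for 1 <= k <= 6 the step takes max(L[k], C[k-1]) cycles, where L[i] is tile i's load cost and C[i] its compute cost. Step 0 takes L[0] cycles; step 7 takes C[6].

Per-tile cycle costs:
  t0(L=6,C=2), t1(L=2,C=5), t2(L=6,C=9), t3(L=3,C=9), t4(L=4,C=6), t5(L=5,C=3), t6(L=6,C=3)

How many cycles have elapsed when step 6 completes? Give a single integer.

k=0 load=t0/6c comp=- wait=6 total=6
k=1 load=t1/2c comp=t0/2c wait=2 total=8
k=2 load=t2/6c comp=t1/5c wait=6 total=14
k=3 load=t3/3c comp=t2/9c wait=9 total=23
k=4 load=t4/4c comp=t3/9c wait=9 total=32
k=5 load=t5/5c comp=t4/6c wait=6 total=38
k=6 load=t6/6c comp=t5/3c wait=6 total=44
k=7 load=- comp=t6/3c wait=3 total=47

end_cycle[6] = 44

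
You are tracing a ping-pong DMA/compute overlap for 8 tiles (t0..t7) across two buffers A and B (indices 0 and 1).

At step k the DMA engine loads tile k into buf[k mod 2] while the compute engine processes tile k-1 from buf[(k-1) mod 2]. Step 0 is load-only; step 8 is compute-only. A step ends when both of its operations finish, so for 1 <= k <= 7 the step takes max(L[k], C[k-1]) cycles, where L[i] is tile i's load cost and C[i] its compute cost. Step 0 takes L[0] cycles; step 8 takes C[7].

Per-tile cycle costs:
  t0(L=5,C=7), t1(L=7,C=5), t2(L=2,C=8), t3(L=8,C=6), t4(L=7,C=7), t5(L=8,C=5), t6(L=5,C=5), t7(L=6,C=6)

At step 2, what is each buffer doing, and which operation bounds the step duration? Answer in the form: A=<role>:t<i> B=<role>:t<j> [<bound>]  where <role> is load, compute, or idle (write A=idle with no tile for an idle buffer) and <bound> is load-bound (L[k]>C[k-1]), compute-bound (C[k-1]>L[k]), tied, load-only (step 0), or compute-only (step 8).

step 2: A=load:t2 B=compute:t1 [compute-bound]

k=0 load=t0/5c comp=- wait=5 total=5
k=1 load=t1/7c comp=t0/7c wait=7 total=12
k=2 load=t2/2c comp=t1/5c wait=5 total=17
k=3 load=t3/8c comp=t2/8c wait=8 total=25
k=4 load=t4/7c comp=t3/6c wait=7 total=32
k=5 load=t5/8c comp=t4/7c wait=8 total=40
k=6 load=t6/5c comp=t5/5c wait=5 total=45
k=7 load=t7/6c comp=t6/5c wait=6 total=51
k=8 load=- comp=t7/6c wait=6 total=57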